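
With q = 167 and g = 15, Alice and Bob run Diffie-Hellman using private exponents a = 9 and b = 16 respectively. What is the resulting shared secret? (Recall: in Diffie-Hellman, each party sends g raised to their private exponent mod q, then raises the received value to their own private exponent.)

Alice sends A = g^a mod q = 15^9 mod 167.
15^1 ≡ 15 (mod 167)
15^2 = (15^1)^2 ≡ 15^2 = 225 ≡ 58 (mod 167)
15^4 = (15^2)^2 ≡ 58^2 = 3364 ≡ 24 (mod 167)
15^8 = (15^4)^2 ≡ 24^2 = 576 ≡ 75 (mod 167)
15^9 = 15^8 · 15^1 ≡ 75 · 15 ≡ 123 (mod 167).
So A = 123. Bob then computes K = A^b mod q = 123^16 mod 167.
123^1 ≡ 123 (mod 167)
123^2 = (123^1)^2 ≡ 123^2 = 15129 ≡ 99 (mod 167)
123^4 = (123^2)^2 ≡ 99^2 = 9801 ≡ 115 (mod 167)
123^8 = (123^4)^2 ≡ 115^2 = 13225 ≡ 32 (mod 167)
123^16 = (123^8)^2 ≡ 32^2 = 1024 ≡ 22 (mod 167)

22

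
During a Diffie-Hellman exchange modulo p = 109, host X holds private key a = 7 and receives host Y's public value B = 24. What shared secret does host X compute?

53

Shared key K = 24^7 mod 109.
24^1 ≡ 24 (mod 109)
24^2 = (24^1)^2 ≡ 24^2 = 576 ≡ 31 (mod 109)
24^4 = (24^2)^2 ≡ 31^2 = 961 ≡ 89 (mod 109)
24^7 = 24^4 · 24^2 · 24^1 ≡ 89 · 31 · 24 ≡ 53 (mod 109).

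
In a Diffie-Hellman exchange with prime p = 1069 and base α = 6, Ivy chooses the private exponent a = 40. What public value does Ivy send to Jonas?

223

Public value = 6^40 (mod 1069).
6^1 ≡ 6 (mod 1069)
6^2 = (6^1)^2 ≡ 6^2 = 36 ≡ 36 (mod 1069)
6^4 = (6^2)^2 ≡ 36^2 = 1296 ≡ 227 (mod 1069)
6^8 = (6^4)^2 ≡ 227^2 = 51529 ≡ 217 (mod 1069)
6^16 = (6^8)^2 ≡ 217^2 = 47089 ≡ 53 (mod 1069)
6^32 = (6^16)^2 ≡ 53^2 = 2809 ≡ 671 (mod 1069)
6^40 = 6^32 · 6^8 ≡ 671 · 217 ≡ 223 (mod 1069).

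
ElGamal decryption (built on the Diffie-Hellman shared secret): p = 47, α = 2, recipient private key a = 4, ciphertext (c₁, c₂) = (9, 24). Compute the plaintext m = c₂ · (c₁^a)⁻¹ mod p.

21

Shared mask s = c₁^a mod p = 9^4 mod 47.
9^1 ≡ 9 (mod 47)
9^2 = (9^1)^2 ≡ 9^2 = 81 ≡ 34 (mod 47)
9^4 = (9^2)^2 ≡ 34^2 = 1156 ≡ 28 (mod 47)
So s = 28; s⁻¹ ≡ 42 (mod 47).
m = c₂ · s⁻¹ mod 47 = 24 · 42 mod 47 = 21.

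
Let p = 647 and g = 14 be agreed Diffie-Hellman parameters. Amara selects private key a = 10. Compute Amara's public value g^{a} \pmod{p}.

68

Public value = 14^{10} \pmod{647}.
14^1 ≡ 14 (mod 647)
14^2 = (14^1)^2 ≡ 14^2 = 196 ≡ 196 (mod 647)
14^4 = (14^2)^2 ≡ 196^2 = 38416 ≡ 243 (mod 647)
14^8 = (14^4)^2 ≡ 243^2 = 59049 ≡ 172 (mod 647)
14^10 = 14^8 · 14^2 ≡ 172 · 196 ≡ 68 (mod 647).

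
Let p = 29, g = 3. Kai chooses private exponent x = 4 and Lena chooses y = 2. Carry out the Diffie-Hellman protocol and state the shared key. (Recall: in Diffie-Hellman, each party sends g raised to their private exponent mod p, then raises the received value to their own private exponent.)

7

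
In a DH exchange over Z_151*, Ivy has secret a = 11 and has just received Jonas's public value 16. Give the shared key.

76

Shared key K = 16^11 mod 151.
16^1 ≡ 16 (mod 151)
16^2 = (16^1)^2 ≡ 16^2 = 256 ≡ 105 (mod 151)
16^4 = (16^2)^2 ≡ 105^2 = 11025 ≡ 2 (mod 151)
16^8 = (16^4)^2 ≡ 2^2 = 4 ≡ 4 (mod 151)
16^11 = 16^8 · 16^2 · 16^1 ≡ 4 · 105 · 16 ≡ 76 (mod 151).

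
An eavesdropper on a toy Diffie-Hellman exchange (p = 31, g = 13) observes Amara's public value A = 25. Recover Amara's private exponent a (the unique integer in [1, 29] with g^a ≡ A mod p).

20

Try successive powers of 13 modulo 31:
13^1 ≡ 13
13^2 ≡ 14
13^3 ≡ 27
13^4 ≡ 10
13^5 ≡ 6
13^6 ≡ 16
13^7 ≡ 22
13^8 ≡ 7
13^9 ≡ 29
13^10 ≡ 5
13^11 ≡ 3
13^12 ≡ 8
13^13 ≡ 11
13^14 ≡ 19
13^15 ≡ 30
13^16 ≡ 18
13^17 ≡ 17
13^18 ≡ 4
13^19 ≡ 21
13^20 ≡ 25
Found: a = 20.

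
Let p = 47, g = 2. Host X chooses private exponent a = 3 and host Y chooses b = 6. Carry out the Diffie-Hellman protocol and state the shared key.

25

Host X sends A = g^a mod p = 2^3 mod 47.
2^1 ≡ 2 (mod 47)
2^2 = (2^1)^2 ≡ 2^2 = 4 ≡ 4 (mod 47)
2^3 = 2^2 · 2^1 ≡ 4 · 2 ≡ 8 (mod 47).
So A = 8. Host Y then computes K = A^b mod p = 8^6 mod 47.
8^1 ≡ 8 (mod 47)
8^2 = (8^1)^2 ≡ 8^2 = 64 ≡ 17 (mod 47)
8^4 = (8^2)^2 ≡ 17^2 = 289 ≡ 7 (mod 47)
8^6 = 8^4 · 8^2 ≡ 7 · 17 ≡ 25 (mod 47).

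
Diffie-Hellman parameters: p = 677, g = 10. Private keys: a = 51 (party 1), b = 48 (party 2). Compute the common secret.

Party 1 sends A = g^a mod p = 10^51 mod 677.
10^1 ≡ 10 (mod 677)
10^2 = (10^1)^2 ≡ 10^2 = 100 ≡ 100 (mod 677)
10^4 = (10^2)^2 ≡ 100^2 = 10000 ≡ 522 (mod 677)
10^8 = (10^4)^2 ≡ 522^2 = 272484 ≡ 330 (mod 677)
10^16 = (10^8)^2 ≡ 330^2 = 108900 ≡ 580 (mod 677)
10^32 = (10^16)^2 ≡ 580^2 = 336400 ≡ 608 (mod 677)
10^51 = 10^32 · 10^16 · 10^2 · 10^1 ≡ 608 · 580 · 100 · 10 ≡ 178 (mod 677).
So A = 178. Party 2 then computes K = A^b mod p = 178^48 mod 677.
178^1 ≡ 178 (mod 677)
178^2 = (178^1)^2 ≡ 178^2 = 31684 ≡ 542 (mod 677)
178^4 = (178^2)^2 ≡ 542^2 = 293764 ≡ 623 (mod 677)
178^8 = (178^4)^2 ≡ 623^2 = 388129 ≡ 208 (mod 677)
178^16 = (178^8)^2 ≡ 208^2 = 43264 ≡ 613 (mod 677)
178^32 = (178^16)^2 ≡ 613^2 = 375769 ≡ 34 (mod 677)
178^48 = 178^32 · 178^16 ≡ 34 · 613 ≡ 532 (mod 677).

532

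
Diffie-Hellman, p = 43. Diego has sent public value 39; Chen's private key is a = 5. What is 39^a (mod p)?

8

Shared key K = 39^5 mod 43.
39^1 ≡ 39 (mod 43)
39^2 = (39^1)^2 ≡ 39^2 = 1521 ≡ 16 (mod 43)
39^4 = (39^2)^2 ≡ 16^2 = 256 ≡ 41 (mod 43)
39^5 = 39^4 · 39^1 ≡ 41 · 39 ≡ 8 (mod 43).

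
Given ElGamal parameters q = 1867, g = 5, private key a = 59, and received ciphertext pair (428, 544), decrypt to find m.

Shared mask s = c₁^a mod q = 428^59 mod 1867.
428^1 ≡ 428 (mod 1867)
428^2 = (428^1)^2 ≡ 428^2 = 183184 ≡ 218 (mod 1867)
428^4 = (428^2)^2 ≡ 218^2 = 47524 ≡ 849 (mod 1867)
428^8 = (428^4)^2 ≡ 849^2 = 720801 ≡ 139 (mod 1867)
428^16 = (428^8)^2 ≡ 139^2 = 19321 ≡ 651 (mod 1867)
428^32 = (428^16)^2 ≡ 651^2 = 423801 ≡ 1859 (mod 1867)
428^59 = 428^32 · 428^16 · 428^8 · 428^2 · 428^1 ≡ 1859 · 651 · 139 · 218 · 428 ≡ 140 (mod 1867).
So s = 140; s⁻¹ ≡ 1827 (mod 1867).
m = c₂ · s⁻¹ mod 1867 = 544 · 1827 mod 1867 = 644.

644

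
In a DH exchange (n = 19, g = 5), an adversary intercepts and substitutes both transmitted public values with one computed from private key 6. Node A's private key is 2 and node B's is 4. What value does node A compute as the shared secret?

11

Node A receives an adversary's public value M = 5^6 mod 19 instead of the honest one.
5^1 ≡ 5 (mod 19)
5^2 = (5^1)^2 ≡ 5^2 = 25 ≡ 6 (mod 19)
5^4 = (5^2)^2 ≡ 6^2 = 36 ≡ 17 (mod 19)
5^6 = 5^4 · 5^2 ≡ 17 · 6 ≡ 7 (mod 19).
So M = 7. Node A computes K = M^2 mod 19.
7^1 ≡ 7 (mod 19)
7^2 = (7^1)^2 ≡ 7^2 = 49 ≡ 11 (mod 19)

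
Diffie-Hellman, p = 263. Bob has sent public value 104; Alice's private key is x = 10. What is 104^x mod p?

Shared key K = 104^10 mod 263.
104^1 ≡ 104 (mod 263)
104^2 = (104^1)^2 ≡ 104^2 = 10816 ≡ 33 (mod 263)
104^4 = (104^2)^2 ≡ 33^2 = 1089 ≡ 37 (mod 263)
104^8 = (104^4)^2 ≡ 37^2 = 1369 ≡ 54 (mod 263)
104^10 = 104^8 · 104^2 ≡ 54 · 33 ≡ 204 (mod 263).

204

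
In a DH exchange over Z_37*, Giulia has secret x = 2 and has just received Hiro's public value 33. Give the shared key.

16

Shared key K = 33^2 mod 37.
33^1 ≡ 33 (mod 37)
33^2 = (33^1)^2 ≡ 33^2 = 1089 ≡ 16 (mod 37)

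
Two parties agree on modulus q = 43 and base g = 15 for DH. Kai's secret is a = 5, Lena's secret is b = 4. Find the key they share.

23

Kai sends A = g^a mod q = 15^5 mod 43.
15^1 ≡ 15 (mod 43)
15^2 = (15^1)^2 ≡ 15^2 = 225 ≡ 10 (mod 43)
15^4 = (15^2)^2 ≡ 10^2 = 100 ≡ 14 (mod 43)
15^5 = 15^4 · 15^1 ≡ 14 · 15 ≡ 38 (mod 43).
So A = 38. Lena then computes K = A^b mod q = 38^4 mod 43.
38^1 ≡ 38 (mod 43)
38^2 = (38^1)^2 ≡ 38^2 = 1444 ≡ 25 (mod 43)
38^4 = (38^2)^2 ≡ 25^2 = 625 ≡ 23 (mod 43)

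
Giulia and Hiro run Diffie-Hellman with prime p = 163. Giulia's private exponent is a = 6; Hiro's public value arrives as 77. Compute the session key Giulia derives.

85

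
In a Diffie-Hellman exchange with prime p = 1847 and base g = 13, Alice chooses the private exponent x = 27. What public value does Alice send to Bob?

1012

Public value = 13^27 (mod 1847).
13^1 ≡ 13 (mod 1847)
13^2 = (13^1)^2 ≡ 13^2 = 169 ≡ 169 (mod 1847)
13^4 = (13^2)^2 ≡ 169^2 = 28561 ≡ 856 (mod 1847)
13^8 = (13^4)^2 ≡ 856^2 = 732736 ≡ 1324 (mod 1847)
13^16 = (13^8)^2 ≡ 1324^2 = 1752976 ≡ 173 (mod 1847)
13^27 = 13^16 · 13^8 · 13^2 · 13^1 ≡ 173 · 1324 · 169 · 13 ≡ 1012 (mod 1847).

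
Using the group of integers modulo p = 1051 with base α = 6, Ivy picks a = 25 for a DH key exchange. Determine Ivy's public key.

Public value = 6^25 (mod 1051).
6^1 ≡ 6 (mod 1051)
6^2 = (6^1)^2 ≡ 6^2 = 36 ≡ 36 (mod 1051)
6^4 = (6^2)^2 ≡ 36^2 = 1296 ≡ 245 (mod 1051)
6^8 = (6^4)^2 ≡ 245^2 = 60025 ≡ 118 (mod 1051)
6^16 = (6^8)^2 ≡ 118^2 = 13924 ≡ 261 (mod 1051)
6^25 = 6^16 · 6^8 · 6^1 ≡ 261 · 118 · 6 ≡ 863 (mod 1051).

863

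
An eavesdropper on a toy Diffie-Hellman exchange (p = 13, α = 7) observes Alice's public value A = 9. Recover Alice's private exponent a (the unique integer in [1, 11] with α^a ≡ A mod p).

4

Try successive powers of 7 modulo 13:
7^1 ≡ 7
7^2 ≡ 10
7^3 ≡ 5
7^4 ≡ 9
Found: a = 4.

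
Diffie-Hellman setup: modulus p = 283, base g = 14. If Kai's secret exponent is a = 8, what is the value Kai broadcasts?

90

Public value = 14^8 mod 283.
14^1 ≡ 14 (mod 283)
14^2 = (14^1)^2 ≡ 14^2 = 196 ≡ 196 (mod 283)
14^4 = (14^2)^2 ≡ 196^2 = 38416 ≡ 211 (mod 283)
14^8 = (14^4)^2 ≡ 211^2 = 44521 ≡ 90 (mod 283)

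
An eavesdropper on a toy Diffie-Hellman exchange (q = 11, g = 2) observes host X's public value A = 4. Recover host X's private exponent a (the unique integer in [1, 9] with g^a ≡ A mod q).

Try successive powers of 2 modulo 11:
2^1 ≡ 2
2^2 ≡ 4
Found: a = 2.

2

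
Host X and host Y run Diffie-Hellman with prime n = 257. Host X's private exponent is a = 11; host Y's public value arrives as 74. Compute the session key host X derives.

Shared key K = 74^11 mod 257.
74^1 ≡ 74 (mod 257)
74^2 = (74^1)^2 ≡ 74^2 = 5476 ≡ 79 (mod 257)
74^4 = (74^2)^2 ≡ 79^2 = 6241 ≡ 73 (mod 257)
74^8 = (74^4)^2 ≡ 73^2 = 5329 ≡ 189 (mod 257)
74^11 = 74^8 · 74^2 · 74^1 ≡ 189 · 79 · 74 ≡ 51 (mod 257).

51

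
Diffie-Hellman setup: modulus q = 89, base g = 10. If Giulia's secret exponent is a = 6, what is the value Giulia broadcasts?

85

Public value = 10^6 mod 89.
10^1 ≡ 10 (mod 89)
10^2 = (10^1)^2 ≡ 10^2 = 100 ≡ 11 (mod 89)
10^4 = (10^2)^2 ≡ 11^2 = 121 ≡ 32 (mod 89)
10^6 = 10^4 · 10^2 ≡ 32 · 11 ≡ 85 (mod 89).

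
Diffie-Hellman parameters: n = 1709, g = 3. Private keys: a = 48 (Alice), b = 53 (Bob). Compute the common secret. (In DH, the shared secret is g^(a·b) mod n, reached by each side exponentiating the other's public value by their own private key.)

868

Bob sends B = g^b mod n = 3^53 mod 1709.
3^1 ≡ 3 (mod 1709)
3^2 = (3^1)^2 ≡ 3^2 = 9 ≡ 9 (mod 1709)
3^4 = (3^2)^2 ≡ 9^2 = 81 ≡ 81 (mod 1709)
3^8 = (3^4)^2 ≡ 81^2 = 6561 ≡ 1434 (mod 1709)
3^16 = (3^8)^2 ≡ 1434^2 = 2056356 ≡ 429 (mod 1709)
3^32 = (3^16)^2 ≡ 429^2 = 184041 ≡ 1178 (mod 1709)
3^53 = 3^32 · 3^16 · 3^4 · 3^1 ≡ 1178 · 429 · 81 · 3 ≡ 1062 (mod 1709).
So B = 1062. Alice then computes K = B^a mod n = 1062^48 mod 1709.
1062^1 ≡ 1062 (mod 1709)
1062^2 = (1062^1)^2 ≡ 1062^2 = 1127844 ≡ 1613 (mod 1709)
1062^4 = (1062^2)^2 ≡ 1613^2 = 2601769 ≡ 671 (mod 1709)
1062^8 = (1062^4)^2 ≡ 671^2 = 450241 ≡ 774 (mod 1709)
1062^16 = (1062^8)^2 ≡ 774^2 = 599076 ≡ 926 (mod 1709)
1062^32 = (1062^16)^2 ≡ 926^2 = 857476 ≡ 1267 (mod 1709)
1062^48 = 1062^32 · 1062^16 ≡ 1267 · 926 ≡ 868 (mod 1709).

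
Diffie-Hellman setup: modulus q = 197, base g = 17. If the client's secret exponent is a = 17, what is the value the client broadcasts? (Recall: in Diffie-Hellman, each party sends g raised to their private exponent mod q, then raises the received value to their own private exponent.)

Public value = 17^17 mod 197.
17^1 ≡ 17 (mod 197)
17^2 = (17^1)^2 ≡ 17^2 = 289 ≡ 92 (mod 197)
17^4 = (17^2)^2 ≡ 92^2 = 8464 ≡ 190 (mod 197)
17^8 = (17^4)^2 ≡ 190^2 = 36100 ≡ 49 (mod 197)
17^16 = (17^8)^2 ≡ 49^2 = 2401 ≡ 37 (mod 197)
17^17 = 17^16 · 17^1 ≡ 37 · 17 ≡ 38 (mod 197).

38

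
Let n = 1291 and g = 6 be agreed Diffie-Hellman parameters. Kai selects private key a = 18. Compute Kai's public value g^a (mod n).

Public value = 6^18 (mod 1291).
6^1 ≡ 6 (mod 1291)
6^2 = (6^1)^2 ≡ 6^2 = 36 ≡ 36 (mod 1291)
6^4 = (6^2)^2 ≡ 36^2 = 1296 ≡ 5 (mod 1291)
6^8 = (6^4)^2 ≡ 5^2 = 25 ≡ 25 (mod 1291)
6^16 = (6^8)^2 ≡ 25^2 = 625 ≡ 625 (mod 1291)
6^18 = 6^16 · 6^2 ≡ 625 · 36 ≡ 553 (mod 1291).

553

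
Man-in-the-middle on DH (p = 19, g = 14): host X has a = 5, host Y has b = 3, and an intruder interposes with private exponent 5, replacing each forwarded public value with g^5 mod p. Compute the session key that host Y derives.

Host Y receives an intruder's public value M = 14^5 mod 19 instead of the honest one.
14^1 ≡ 14 (mod 19)
14^2 = (14^1)^2 ≡ 14^2 = 196 ≡ 6 (mod 19)
14^4 = (14^2)^2 ≡ 6^2 = 36 ≡ 17 (mod 19)
14^5 = 14^4 · 14^1 ≡ 17 · 14 ≡ 10 (mod 19).
So M = 10. Host Y computes K = M^3 mod 19.
10^1 ≡ 10 (mod 19)
10^2 = (10^1)^2 ≡ 10^2 = 100 ≡ 5 (mod 19)
10^3 = 10^2 · 10^1 ≡ 5 · 10 ≡ 12 (mod 19).

12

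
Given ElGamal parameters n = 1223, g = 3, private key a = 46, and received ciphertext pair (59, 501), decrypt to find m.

Shared mask s = c₁^a mod n = 59^46 mod 1223.
59^1 ≡ 59 (mod 1223)
59^2 = (59^1)^2 ≡ 59^2 = 3481 ≡ 1035 (mod 1223)
59^4 = (59^2)^2 ≡ 1035^2 = 1071225 ≡ 1100 (mod 1223)
59^8 = (59^4)^2 ≡ 1100^2 = 1210000 ≡ 453 (mod 1223)
59^16 = (59^8)^2 ≡ 453^2 = 205209 ≡ 968 (mod 1223)
59^32 = (59^16)^2 ≡ 968^2 = 937024 ≡ 206 (mod 1223)
59^46 = 59^32 · 59^8 · 59^4 · 59^2 ≡ 206 · 453 · 1100 · 1035 ≡ 995 (mod 1223).
So s = 995; s⁻¹ ≡ 59 (mod 1223).
m = c₂ · s⁻¹ mod 1223 = 501 · 59 mod 1223 = 207.

207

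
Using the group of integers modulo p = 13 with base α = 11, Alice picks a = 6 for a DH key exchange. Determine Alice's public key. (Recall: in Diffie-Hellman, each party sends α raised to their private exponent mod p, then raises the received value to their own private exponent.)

12

Public value = 11^6 (mod 13).
11^1 ≡ 11 (mod 13)
11^2 = (11^1)^2 ≡ 11^2 = 121 ≡ 4 (mod 13)
11^4 = (11^2)^2 ≡ 4^2 = 16 ≡ 3 (mod 13)
11^6 = 11^4 · 11^2 ≡ 3 · 4 ≡ 12 (mod 13).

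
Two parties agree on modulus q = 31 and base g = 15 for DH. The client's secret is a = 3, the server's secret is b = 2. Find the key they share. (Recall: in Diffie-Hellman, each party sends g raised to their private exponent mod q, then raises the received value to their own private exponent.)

The client sends A = g^a mod q = 15^3 mod 31.
15^1 ≡ 15 (mod 31)
15^2 = (15^1)^2 ≡ 15^2 = 225 ≡ 8 (mod 31)
15^3 = 15^2 · 15^1 ≡ 8 · 15 ≡ 27 (mod 31).
So A = 27. The server then computes K = A^b mod q = 27^2 mod 31.
27^1 ≡ 27 (mod 31)
27^2 = (27^1)^2 ≡ 27^2 = 729 ≡ 16 (mod 31)

16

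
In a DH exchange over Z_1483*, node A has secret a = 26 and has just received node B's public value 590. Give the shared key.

1142

Shared key K = 590^26 mod 1483.
590^1 ≡ 590 (mod 1483)
590^2 = (590^1)^2 ≡ 590^2 = 348100 ≡ 1078 (mod 1483)
590^4 = (590^2)^2 ≡ 1078^2 = 1162084 ≡ 895 (mod 1483)
590^8 = (590^4)^2 ≡ 895^2 = 801025 ≡ 205 (mod 1483)
590^16 = (590^8)^2 ≡ 205^2 = 42025 ≡ 501 (mod 1483)
590^26 = 590^16 · 590^8 · 590^2 ≡ 501 · 205 · 1078 ≡ 1142 (mod 1483).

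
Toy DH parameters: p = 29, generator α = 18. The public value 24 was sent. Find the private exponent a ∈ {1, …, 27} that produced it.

Try successive powers of 18 modulo 29:
18^1 ≡ 18
18^2 ≡ 5
18^3 ≡ 3
18^4 ≡ 25
18^5 ≡ 15
18^6 ≡ 9
18^7 ≡ 17
18^8 ≡ 16
18^9 ≡ 27
18^10 ≡ 22
18^11 ≡ 19
18^12 ≡ 23
18^13 ≡ 8
18^14 ≡ 28
18^15 ≡ 11
18^16 ≡ 24
Found: a = 16.

16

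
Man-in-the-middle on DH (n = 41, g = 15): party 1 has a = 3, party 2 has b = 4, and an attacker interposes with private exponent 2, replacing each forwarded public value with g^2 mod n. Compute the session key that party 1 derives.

5

Party 1 receives an attacker's public value M = 15^2 mod 41 instead of the honest one.
15^1 ≡ 15 (mod 41)
15^2 = (15^1)^2 ≡ 15^2 = 225 ≡ 20 (mod 41)
So M = 20. Party 1 computes K = M^3 mod 41.
20^1 ≡ 20 (mod 41)
20^2 = (20^1)^2 ≡ 20^2 = 400 ≡ 31 (mod 41)
20^3 = 20^2 · 20^1 ≡ 31 · 20 ≡ 5 (mod 41).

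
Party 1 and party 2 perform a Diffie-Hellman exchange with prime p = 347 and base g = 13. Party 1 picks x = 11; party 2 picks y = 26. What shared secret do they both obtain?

281

Party 2 sends B = g^y mod p = 13^26 mod 347.
13^1 ≡ 13 (mod 347)
13^2 = (13^1)^2 ≡ 13^2 = 169 ≡ 169 (mod 347)
13^4 = (13^2)^2 ≡ 169^2 = 28561 ≡ 107 (mod 347)
13^8 = (13^4)^2 ≡ 107^2 = 11449 ≡ 345 (mod 347)
13^16 = (13^8)^2 ≡ 345^2 = 119025 ≡ 4 (mod 347)
13^26 = 13^16 · 13^8 · 13^2 ≡ 4 · 345 · 169 ≡ 36 (mod 347).
So B = 36. Party 1 then computes K = B^x mod p = 36^11 mod 347.
36^1 ≡ 36 (mod 347)
36^2 = (36^1)^2 ≡ 36^2 = 1296 ≡ 255 (mod 347)
36^4 = (36^2)^2 ≡ 255^2 = 65025 ≡ 136 (mod 347)
36^8 = (36^4)^2 ≡ 136^2 = 18496 ≡ 105 (mod 347)
36^11 = 36^8 · 36^2 · 36^1 ≡ 105 · 255 · 36 ≡ 281 (mod 347).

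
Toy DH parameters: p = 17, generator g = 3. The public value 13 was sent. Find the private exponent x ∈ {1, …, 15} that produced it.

4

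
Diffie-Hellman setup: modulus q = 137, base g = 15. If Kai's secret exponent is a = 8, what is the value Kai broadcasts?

Public value = 15^{8} \pmod{137}.
15^1 ≡ 15 (mod 137)
15^2 = (15^1)^2 ≡ 15^2 = 225 ≡ 88 (mod 137)
15^4 = (15^2)^2 ≡ 88^2 = 7744 ≡ 72 (mod 137)
15^8 = (15^4)^2 ≡ 72^2 = 5184 ≡ 115 (mod 137)

115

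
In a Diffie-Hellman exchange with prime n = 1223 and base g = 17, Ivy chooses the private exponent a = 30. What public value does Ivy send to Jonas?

855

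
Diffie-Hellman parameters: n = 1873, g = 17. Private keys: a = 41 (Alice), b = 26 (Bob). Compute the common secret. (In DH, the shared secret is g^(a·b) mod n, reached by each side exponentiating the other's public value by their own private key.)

219

Bob sends B = g^b mod n = 17^26 mod 1873.
17^1 ≡ 17 (mod 1873)
17^2 = (17^1)^2 ≡ 17^2 = 289 ≡ 289 (mod 1873)
17^4 = (17^2)^2 ≡ 289^2 = 83521 ≡ 1109 (mod 1873)
17^8 = (17^4)^2 ≡ 1109^2 = 1229881 ≡ 1193 (mod 1873)
17^16 = (17^8)^2 ≡ 1193^2 = 1423249 ≡ 1642 (mod 1873)
17^26 = 17^16 · 17^8 · 17^2 ≡ 1642 · 1193 · 289 ≡ 219 (mod 1873).
So B = 219. Alice then computes K = B^a mod n = 219^41 mod 1873.
219^1 ≡ 219 (mod 1873)
219^2 = (219^1)^2 ≡ 219^2 = 47961 ≡ 1136 (mod 1873)
219^4 = (219^2)^2 ≡ 1136^2 = 1290496 ≡ 1872 (mod 1873)
219^8 = (219^4)^2 ≡ 1872^2 = 3504384 ≡ 1 (mod 1873)
219^16 = (219^8)^2 ≡ 1^2 = 1 ≡ 1 (mod 1873)
219^32 = (219^16)^2 ≡ 1^2 = 1 ≡ 1 (mod 1873)
219^41 = 219^32 · 219^8 · 219^1 ≡ 1 · 1 · 219 ≡ 219 (mod 1873).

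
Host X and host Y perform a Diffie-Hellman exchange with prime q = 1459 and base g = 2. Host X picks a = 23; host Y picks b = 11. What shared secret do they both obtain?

Host Y sends B = g^b mod q = 2^11 mod 1459.
2^1 ≡ 2 (mod 1459)
2^2 = (2^1)^2 ≡ 2^2 = 4 ≡ 4 (mod 1459)
2^4 = (2^2)^2 ≡ 4^2 = 16 ≡ 16 (mod 1459)
2^8 = (2^4)^2 ≡ 16^2 = 256 ≡ 256 (mod 1459)
2^11 = 2^8 · 2^2 · 2^1 ≡ 256 · 4 · 2 ≡ 589 (mod 1459).
So B = 589. Host X then computes K = B^a mod q = 589^23 mod 1459.
589^1 ≡ 589 (mod 1459)
589^2 = (589^1)^2 ≡ 589^2 = 346921 ≡ 1138 (mod 1459)
589^4 = (589^2)^2 ≡ 1138^2 = 1295044 ≡ 911 (mod 1459)
589^8 = (589^4)^2 ≡ 911^2 = 829921 ≡ 1209 (mod 1459)
589^16 = (589^8)^2 ≡ 1209^2 = 1461681 ≡ 1222 (mod 1459)
589^23 = 589^16 · 589^4 · 589^2 · 589^1 ≡ 1222 · 911 · 1138 · 589 ≡ 435 (mod 1459).

435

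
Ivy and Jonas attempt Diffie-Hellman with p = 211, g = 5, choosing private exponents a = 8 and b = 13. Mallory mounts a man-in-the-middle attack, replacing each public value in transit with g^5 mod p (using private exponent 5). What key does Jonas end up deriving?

58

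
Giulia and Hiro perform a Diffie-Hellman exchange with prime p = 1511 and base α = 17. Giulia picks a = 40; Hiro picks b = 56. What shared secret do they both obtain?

267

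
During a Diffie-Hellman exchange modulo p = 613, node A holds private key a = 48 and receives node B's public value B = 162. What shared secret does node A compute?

131

Shared key K = 162^48 mod 613.
162^1 ≡ 162 (mod 613)
162^2 = (162^1)^2 ≡ 162^2 = 26244 ≡ 498 (mod 613)
162^4 = (162^2)^2 ≡ 498^2 = 248004 ≡ 352 (mod 613)
162^8 = (162^4)^2 ≡ 352^2 = 123904 ≡ 78 (mod 613)
162^16 = (162^8)^2 ≡ 78^2 = 6084 ≡ 567 (mod 613)
162^32 = (162^16)^2 ≡ 567^2 = 321489 ≡ 277 (mod 613)
162^48 = 162^32 · 162^16 ≡ 277 · 567 ≡ 131 (mod 613).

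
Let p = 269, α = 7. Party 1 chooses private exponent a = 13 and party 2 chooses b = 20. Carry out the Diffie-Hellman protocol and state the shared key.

115

Party 2 sends B = α^b mod p = 7^20 mod 269.
7^1 ≡ 7 (mod 269)
7^2 = (7^1)^2 ≡ 7^2 = 49 ≡ 49 (mod 269)
7^4 = (7^2)^2 ≡ 49^2 = 2401 ≡ 249 (mod 269)
7^8 = (7^4)^2 ≡ 249^2 = 62001 ≡ 131 (mod 269)
7^16 = (7^8)^2 ≡ 131^2 = 17161 ≡ 214 (mod 269)
7^20 = 7^16 · 7^4 ≡ 214 · 249 ≡ 24 (mod 269).
So B = 24. Party 1 then computes K = B^a mod p = 24^13 mod 269.
24^1 ≡ 24 (mod 269)
24^2 = (24^1)^2 ≡ 24^2 = 576 ≡ 38 (mod 269)
24^4 = (24^2)^2 ≡ 38^2 = 1444 ≡ 99 (mod 269)
24^8 = (24^4)^2 ≡ 99^2 = 9801 ≡ 117 (mod 269)
24^13 = 24^8 · 24^4 · 24^1 ≡ 117 · 99 · 24 ≡ 115 (mod 269).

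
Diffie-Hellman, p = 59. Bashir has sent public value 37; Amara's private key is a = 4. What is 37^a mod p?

Shared key K = 37^4 mod 59.
37^1 ≡ 37 (mod 59)
37^2 = (37^1)^2 ≡ 37^2 = 1369 ≡ 12 (mod 59)
37^4 = (37^2)^2 ≡ 12^2 = 144 ≡ 26 (mod 59)

26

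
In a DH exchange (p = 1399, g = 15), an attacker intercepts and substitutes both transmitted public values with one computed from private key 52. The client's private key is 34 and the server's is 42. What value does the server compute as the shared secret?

The server receives an attacker's public value M = 15^52 mod 1399 instead of the honest one.
15^1 ≡ 15 (mod 1399)
15^2 = (15^1)^2 ≡ 15^2 = 225 ≡ 225 (mod 1399)
15^4 = (15^2)^2 ≡ 225^2 = 50625 ≡ 261 (mod 1399)
15^8 = (15^4)^2 ≡ 261^2 = 68121 ≡ 969 (mod 1399)
15^16 = (15^8)^2 ≡ 969^2 = 938961 ≡ 232 (mod 1399)
15^32 = (15^16)^2 ≡ 232^2 = 53824 ≡ 662 (mod 1399)
15^52 = 15^32 · 15^16 · 15^4 ≡ 662 · 232 · 261 ≡ 1276 (mod 1399).
So M = 1276. The server computes K = M^42 mod 1399.
1276^1 ≡ 1276 (mod 1399)
1276^2 = (1276^1)^2 ≡ 1276^2 = 1628176 ≡ 1139 (mod 1399)
1276^4 = (1276^2)^2 ≡ 1139^2 = 1297321 ≡ 448 (mod 1399)
1276^8 = (1276^4)^2 ≡ 448^2 = 200704 ≡ 647 (mod 1399)
1276^16 = (1276^8)^2 ≡ 647^2 = 418609 ≡ 308 (mod 1399)
1276^32 = (1276^16)^2 ≡ 308^2 = 94864 ≡ 1131 (mod 1399)
1276^42 = 1276^32 · 1276^8 · 1276^2 ≡ 1131 · 647 · 1139 ≡ 185 (mod 1399).

185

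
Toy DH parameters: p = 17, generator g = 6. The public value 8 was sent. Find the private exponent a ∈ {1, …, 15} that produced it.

Try successive powers of 6 modulo 17:
6^1 ≡ 6
6^2 ≡ 2
6^3 ≡ 12
6^4 ≡ 4
6^5 ≡ 7
6^6 ≡ 8
Found: a = 6.

6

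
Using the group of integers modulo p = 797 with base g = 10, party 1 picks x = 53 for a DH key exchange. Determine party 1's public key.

Public value = 10^53 mod 797.
10^1 ≡ 10 (mod 797)
10^2 = (10^1)^2 ≡ 10^2 = 100 ≡ 100 (mod 797)
10^4 = (10^2)^2 ≡ 100^2 = 10000 ≡ 436 (mod 797)
10^8 = (10^4)^2 ≡ 436^2 = 190096 ≡ 410 (mod 797)
10^16 = (10^8)^2 ≡ 410^2 = 168100 ≡ 730 (mod 797)
10^32 = (10^16)^2 ≡ 730^2 = 532900 ≡ 504 (mod 797)
10^53 = 10^32 · 10^16 · 10^4 · 10^1 ≡ 504 · 730 · 436 · 10 ≡ 533 (mod 797).

533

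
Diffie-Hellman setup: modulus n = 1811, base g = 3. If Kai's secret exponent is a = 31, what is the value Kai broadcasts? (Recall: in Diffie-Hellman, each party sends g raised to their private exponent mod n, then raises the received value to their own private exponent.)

Public value = 3^31 (mod 1811).
3^1 ≡ 3 (mod 1811)
3^2 = (3^1)^2 ≡ 3^2 = 9 ≡ 9 (mod 1811)
3^4 = (3^2)^2 ≡ 9^2 = 81 ≡ 81 (mod 1811)
3^8 = (3^4)^2 ≡ 81^2 = 6561 ≡ 1128 (mod 1811)
3^16 = (3^8)^2 ≡ 1128^2 = 1272384 ≡ 1062 (mod 1811)
3^31 = 3^16 · 3^8 · 3^4 · 3^2 · 3^1 ≡ 1062 · 1128 · 81 · 9 · 3 ≡ 1071 (mod 1811).

1071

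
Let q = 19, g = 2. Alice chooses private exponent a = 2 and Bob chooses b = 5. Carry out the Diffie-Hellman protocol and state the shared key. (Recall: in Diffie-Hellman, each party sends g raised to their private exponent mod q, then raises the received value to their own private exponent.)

17

Alice sends A = g^a mod q = 2^2 mod 19.
2^1 ≡ 2 (mod 19)
2^2 = (2^1)^2 ≡ 2^2 = 4 ≡ 4 (mod 19)
So A = 4. Bob then computes K = A^b mod q = 4^5 mod 19.
4^1 ≡ 4 (mod 19)
4^2 = (4^1)^2 ≡ 4^2 = 16 ≡ 16 (mod 19)
4^4 = (4^2)^2 ≡ 16^2 = 256 ≡ 9 (mod 19)
4^5 = 4^4 · 4^1 ≡ 9 · 4 ≡ 17 (mod 19).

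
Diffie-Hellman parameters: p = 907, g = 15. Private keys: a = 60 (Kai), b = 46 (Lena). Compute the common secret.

Kai sends A = g^a mod p = 15^60 mod 907.
15^1 ≡ 15 (mod 907)
15^2 = (15^1)^2 ≡ 15^2 = 225 ≡ 225 (mod 907)
15^4 = (15^2)^2 ≡ 225^2 = 50625 ≡ 740 (mod 907)
15^8 = (15^4)^2 ≡ 740^2 = 547600 ≡ 679 (mod 907)
15^16 = (15^8)^2 ≡ 679^2 = 461041 ≡ 285 (mod 907)
15^32 = (15^16)^2 ≡ 285^2 = 81225 ≡ 502 (mod 907)
15^60 = 15^32 · 15^16 · 15^8 · 15^4 ≡ 502 · 285 · 679 · 740 ≡ 620 (mod 907).
So A = 620. Lena then computes K = A^b mod p = 620^46 mod 907.
620^1 ≡ 620 (mod 907)
620^2 = (620^1)^2 ≡ 620^2 = 384400 ≡ 739 (mod 907)
620^4 = (620^2)^2 ≡ 739^2 = 546121 ≡ 107 (mod 907)
620^8 = (620^4)^2 ≡ 107^2 = 11449 ≡ 565 (mod 907)
620^16 = (620^8)^2 ≡ 565^2 = 319225 ≡ 868 (mod 907)
620^32 = (620^16)^2 ≡ 868^2 = 753424 ≡ 614 (mod 907)
620^46 = 620^32 · 620^8 · 620^4 · 620^2 ≡ 614 · 565 · 107 · 739 ≡ 758 (mod 907).

758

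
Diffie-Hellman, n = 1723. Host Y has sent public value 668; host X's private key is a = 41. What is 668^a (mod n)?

Shared key K = 668^41 mod 1723.
668^1 ≡ 668 (mod 1723)
668^2 = (668^1)^2 ≡ 668^2 = 446224 ≡ 1690 (mod 1723)
668^4 = (668^2)^2 ≡ 1690^2 = 2856100 ≡ 1089 (mod 1723)
668^8 = (668^4)^2 ≡ 1089^2 = 1185921 ≡ 497 (mod 1723)
668^16 = (668^8)^2 ≡ 497^2 = 247009 ≡ 620 (mod 1723)
668^32 = (668^16)^2 ≡ 620^2 = 384400 ≡ 171 (mod 1723)
668^41 = 668^32 · 668^8 · 668^1 ≡ 171 · 497 · 668 ≡ 189 (mod 1723).

189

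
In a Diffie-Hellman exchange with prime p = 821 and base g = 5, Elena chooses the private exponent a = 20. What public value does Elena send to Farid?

165

Public value = 5^20 (mod 821).
5^1 ≡ 5 (mod 821)
5^2 = (5^1)^2 ≡ 5^2 = 25 ≡ 25 (mod 821)
5^4 = (5^2)^2 ≡ 25^2 = 625 ≡ 625 (mod 821)
5^8 = (5^4)^2 ≡ 625^2 = 390625 ≡ 650 (mod 821)
5^16 = (5^8)^2 ≡ 650^2 = 422500 ≡ 506 (mod 821)
5^20 = 5^16 · 5^4 ≡ 506 · 625 ≡ 165 (mod 821).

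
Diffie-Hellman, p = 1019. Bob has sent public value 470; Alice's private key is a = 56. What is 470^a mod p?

Shared key K = 470^56 mod 1019.
470^1 ≡ 470 (mod 1019)
470^2 = (470^1)^2 ≡ 470^2 = 220900 ≡ 796 (mod 1019)
470^4 = (470^2)^2 ≡ 796^2 = 633616 ≡ 817 (mod 1019)
470^8 = (470^4)^2 ≡ 817^2 = 667489 ≡ 44 (mod 1019)
470^16 = (470^8)^2 ≡ 44^2 = 1936 ≡ 917 (mod 1019)
470^32 = (470^16)^2 ≡ 917^2 = 840889 ≡ 214 (mod 1019)
470^56 = 470^32 · 470^16 · 470^8 ≡ 214 · 917 · 44 ≡ 485 (mod 1019).

485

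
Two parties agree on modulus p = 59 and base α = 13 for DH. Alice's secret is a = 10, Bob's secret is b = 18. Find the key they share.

Bob sends B = α^b mod p = 13^18 mod 59.
13^1 ≡ 13 (mod 59)
13^2 = (13^1)^2 ≡ 13^2 = 169 ≡ 51 (mod 59)
13^4 = (13^2)^2 ≡ 51^2 = 2601 ≡ 5 (mod 59)
13^8 = (13^4)^2 ≡ 5^2 = 25 ≡ 25 (mod 59)
13^16 = (13^8)^2 ≡ 25^2 = 625 ≡ 35 (mod 59)
13^18 = 13^16 · 13^2 ≡ 35 · 51 ≡ 15 (mod 59).
So B = 15. Alice then computes K = B^a mod p = 15^10 mod 59.
15^1 ≡ 15 (mod 59)
15^2 = (15^1)^2 ≡ 15^2 = 225 ≡ 48 (mod 59)
15^4 = (15^2)^2 ≡ 48^2 = 2304 ≡ 3 (mod 59)
15^8 = (15^4)^2 ≡ 3^2 = 9 ≡ 9 (mod 59)
15^10 = 15^8 · 15^2 ≡ 9 · 48 ≡ 19 (mod 59).

19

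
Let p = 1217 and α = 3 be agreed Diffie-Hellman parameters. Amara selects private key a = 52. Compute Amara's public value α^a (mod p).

Public value = 3^52 (mod 1217).
3^1 ≡ 3 (mod 1217)
3^2 = (3^1)^2 ≡ 3^2 = 9 ≡ 9 (mod 1217)
3^4 = (3^2)^2 ≡ 9^2 = 81 ≡ 81 (mod 1217)
3^8 = (3^4)^2 ≡ 81^2 = 6561 ≡ 476 (mod 1217)
3^16 = (3^8)^2 ≡ 476^2 = 226576 ≡ 214 (mod 1217)
3^32 = (3^16)^2 ≡ 214^2 = 45796 ≡ 767 (mod 1217)
3^52 = 3^32 · 3^16 · 3^4 ≡ 767 · 214 · 81 ≡ 670 (mod 1217).

670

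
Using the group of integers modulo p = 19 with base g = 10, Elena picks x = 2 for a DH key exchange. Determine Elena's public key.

5

Public value = 10^2 mod 19.
10^1 ≡ 10 (mod 19)
10^2 = (10^1)^2 ≡ 10^2 = 100 ≡ 5 (mod 19)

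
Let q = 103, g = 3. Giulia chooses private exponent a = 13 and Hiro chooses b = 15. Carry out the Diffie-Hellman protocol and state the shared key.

31

Hiro sends B = g^b mod q = 3^15 mod 103.
3^1 ≡ 3 (mod 103)
3^2 = (3^1)^2 ≡ 3^2 = 9 ≡ 9 (mod 103)
3^4 = (3^2)^2 ≡ 9^2 = 81 ≡ 81 (mod 103)
3^8 = (3^4)^2 ≡ 81^2 = 6561 ≡ 72 (mod 103)
3^15 = 3^8 · 3^4 · 3^2 · 3^1 ≡ 72 · 81 · 9 · 3 ≡ 80 (mod 103).
So B = 80. Giulia then computes K = B^a mod q = 80^13 mod 103.
80^1 ≡ 80 (mod 103)
80^2 = (80^1)^2 ≡ 80^2 = 6400 ≡ 14 (mod 103)
80^4 = (80^2)^2 ≡ 14^2 = 196 ≡ 93 (mod 103)
80^8 = (80^4)^2 ≡ 93^2 = 8649 ≡ 100 (mod 103)
80^13 = 80^8 · 80^4 · 80^1 ≡ 100 · 93 · 80 ≡ 31 (mod 103).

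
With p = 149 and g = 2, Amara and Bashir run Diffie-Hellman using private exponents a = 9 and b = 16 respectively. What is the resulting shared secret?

28

Bashir sends B = g^b mod p = 2^16 mod 149.
2^1 ≡ 2 (mod 149)
2^2 = (2^1)^2 ≡ 2^2 = 4 ≡ 4 (mod 149)
2^4 = (2^2)^2 ≡ 4^2 = 16 ≡ 16 (mod 149)
2^8 = (2^4)^2 ≡ 16^2 = 256 ≡ 107 (mod 149)
2^16 = (2^8)^2 ≡ 107^2 = 11449 ≡ 125 (mod 149)
So B = 125. Amara then computes K = B^a mod p = 125^9 mod 149.
125^1 ≡ 125 (mod 149)
125^2 = (125^1)^2 ≡ 125^2 = 15625 ≡ 129 (mod 149)
125^4 = (125^2)^2 ≡ 129^2 = 16641 ≡ 102 (mod 149)
125^8 = (125^4)^2 ≡ 102^2 = 10404 ≡ 123 (mod 149)
125^9 = 125^8 · 125^1 ≡ 123 · 125 ≡ 28 (mod 149).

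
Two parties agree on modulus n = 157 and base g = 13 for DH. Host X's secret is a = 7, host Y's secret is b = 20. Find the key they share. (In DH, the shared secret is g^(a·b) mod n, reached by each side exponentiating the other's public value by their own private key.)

12

Host X sends A = g^a mod n = 13^7 mod 157.
13^1 ≡ 13 (mod 157)
13^2 = (13^1)^2 ≡ 13^2 = 169 ≡ 12 (mod 157)
13^4 = (13^2)^2 ≡ 12^2 = 144 ≡ 144 (mod 157)
13^7 = 13^4 · 13^2 · 13^1 ≡ 144 · 12 · 13 ≡ 13 (mod 157).
So A = 13. Host Y then computes K = A^b mod n = 13^20 mod 157.
13^1 ≡ 13 (mod 157)
13^2 = (13^1)^2 ≡ 13^2 = 169 ≡ 12 (mod 157)
13^4 = (13^2)^2 ≡ 12^2 = 144 ≡ 144 (mod 157)
13^8 = (13^4)^2 ≡ 144^2 = 20736 ≡ 12 (mod 157)
13^16 = (13^8)^2 ≡ 12^2 = 144 ≡ 144 (mod 157)
13^20 = 13^16 · 13^4 ≡ 144 · 144 ≡ 12 (mod 157).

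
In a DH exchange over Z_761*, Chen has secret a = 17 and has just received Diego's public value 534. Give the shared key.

Shared key K = 534^17 mod 761.
534^1 ≡ 534 (mod 761)
534^2 = (534^1)^2 ≡ 534^2 = 285156 ≡ 542 (mod 761)
534^4 = (534^2)^2 ≡ 542^2 = 293764 ≡ 18 (mod 761)
534^8 = (534^4)^2 ≡ 18^2 = 324 ≡ 324 (mod 761)
534^16 = (534^8)^2 ≡ 324^2 = 104976 ≡ 719 (mod 761)
534^17 = 534^16 · 534^1 ≡ 719 · 534 ≡ 402 (mod 761).

402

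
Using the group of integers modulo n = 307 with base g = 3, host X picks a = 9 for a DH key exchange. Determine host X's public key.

35

Public value = 3^9 mod 307.
3^1 ≡ 3 (mod 307)
3^2 = (3^1)^2 ≡ 3^2 = 9 ≡ 9 (mod 307)
3^4 = (3^2)^2 ≡ 9^2 = 81 ≡ 81 (mod 307)
3^8 = (3^4)^2 ≡ 81^2 = 6561 ≡ 114 (mod 307)
3^9 = 3^8 · 3^1 ≡ 114 · 3 ≡ 35 (mod 307).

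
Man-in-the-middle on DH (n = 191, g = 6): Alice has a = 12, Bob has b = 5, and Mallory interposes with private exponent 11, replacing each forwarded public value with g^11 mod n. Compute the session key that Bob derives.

69

Bob receives Mallory's public value M = 6^11 mod 191 instead of the honest one.
6^1 ≡ 6 (mod 191)
6^2 = (6^1)^2 ≡ 6^2 = 36 ≡ 36 (mod 191)
6^4 = (6^2)^2 ≡ 36^2 = 1296 ≡ 150 (mod 191)
6^8 = (6^4)^2 ≡ 150^2 = 22500 ≡ 153 (mod 191)
6^11 = 6^8 · 6^2 · 6^1 ≡ 153 · 36 · 6 ≡ 5 (mod 191).
So M = 5. Bob computes K = M^5 mod 191.
5^1 ≡ 5 (mod 191)
5^2 = (5^1)^2 ≡ 5^2 = 25 ≡ 25 (mod 191)
5^4 = (5^2)^2 ≡ 25^2 = 625 ≡ 52 (mod 191)
5^5 = 5^4 · 5^1 ≡ 52 · 5 ≡ 69 (mod 191).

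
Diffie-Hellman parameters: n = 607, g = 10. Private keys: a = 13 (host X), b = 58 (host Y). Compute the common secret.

356

Host X sends A = g^a mod n = 10^13 mod 607.
10^1 ≡ 10 (mod 607)
10^2 = (10^1)^2 ≡ 10^2 = 100 ≡ 100 (mod 607)
10^4 = (10^2)^2 ≡ 100^2 = 10000 ≡ 288 (mod 607)
10^8 = (10^4)^2 ≡ 288^2 = 82944 ≡ 392 (mod 607)
10^13 = 10^8 · 10^4 · 10^1 ≡ 392 · 288 · 10 ≡ 547 (mod 607).
So A = 547. Host Y then computes K = A^b mod n = 547^58 mod 607.
547^1 ≡ 547 (mod 607)
547^2 = (547^1)^2 ≡ 547^2 = 299209 ≡ 565 (mod 607)
547^4 = (547^2)^2 ≡ 565^2 = 319225 ≡ 550 (mod 607)
547^8 = (547^4)^2 ≡ 550^2 = 302500 ≡ 214 (mod 607)
547^16 = (547^8)^2 ≡ 214^2 = 45796 ≡ 271 (mod 607)
547^32 = (547^16)^2 ≡ 271^2 = 73441 ≡ 601 (mod 607)
547^58 = 547^32 · 547^16 · 547^8 · 547^2 ≡ 601 · 271 · 214 · 565 ≡ 356 (mod 607).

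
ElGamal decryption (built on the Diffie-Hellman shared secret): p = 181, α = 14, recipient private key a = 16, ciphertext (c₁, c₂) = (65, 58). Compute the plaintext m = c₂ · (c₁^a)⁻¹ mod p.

Shared mask s = c₁^a mod p = 65^16 mod 181.
65^1 ≡ 65 (mod 181)
65^2 = (65^1)^2 ≡ 65^2 = 4225 ≡ 62 (mod 181)
65^4 = (65^2)^2 ≡ 62^2 = 3844 ≡ 43 (mod 181)
65^8 = (65^4)^2 ≡ 43^2 = 1849 ≡ 39 (mod 181)
65^16 = (65^8)^2 ≡ 39^2 = 1521 ≡ 73 (mod 181)
So s = 73; s⁻¹ ≡ 62 (mod 181).
m = c₂ · s⁻¹ mod 181 = 58 · 62 mod 181 = 157.

157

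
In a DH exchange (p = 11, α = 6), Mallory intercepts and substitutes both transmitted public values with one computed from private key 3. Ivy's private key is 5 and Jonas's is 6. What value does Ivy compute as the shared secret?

10

Ivy receives Mallory's public value M = 6^3 mod 11 instead of the honest one.
6^1 ≡ 6 (mod 11)
6^2 = (6^1)^2 ≡ 6^2 = 36 ≡ 3 (mod 11)
6^3 = 6^2 · 6^1 ≡ 3 · 6 ≡ 7 (mod 11).
So M = 7. Ivy computes K = M^5 mod 11.
7^1 ≡ 7 (mod 11)
7^2 = (7^1)^2 ≡ 7^2 = 49 ≡ 5 (mod 11)
7^4 = (7^2)^2 ≡ 5^2 = 25 ≡ 3 (mod 11)
7^5 = 7^4 · 7^1 ≡ 3 · 7 ≡ 10 (mod 11).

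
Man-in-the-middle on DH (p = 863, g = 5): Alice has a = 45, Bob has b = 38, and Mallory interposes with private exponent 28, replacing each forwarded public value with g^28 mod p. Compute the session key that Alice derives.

324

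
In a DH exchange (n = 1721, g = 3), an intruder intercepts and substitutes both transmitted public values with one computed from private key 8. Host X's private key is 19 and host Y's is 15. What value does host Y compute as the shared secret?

Host Y receives an intruder's public value M = 3^8 mod 1721 instead of the honest one.
3^1 ≡ 3 (mod 1721)
3^2 = (3^1)^2 ≡ 3^2 = 9 ≡ 9 (mod 1721)
3^4 = (3^2)^2 ≡ 9^2 = 81 ≡ 81 (mod 1721)
3^8 = (3^4)^2 ≡ 81^2 = 6561 ≡ 1398 (mod 1721)
So M = 1398. Host Y computes K = M^15 mod 1721.
1398^1 ≡ 1398 (mod 1721)
1398^2 = (1398^1)^2 ≡ 1398^2 = 1954404 ≡ 1069 (mod 1721)
1398^4 = (1398^2)^2 ≡ 1069^2 = 1142761 ≡ 17 (mod 1721)
1398^8 = (1398^4)^2 ≡ 17^2 = 289 ≡ 289 (mod 1721)
1398^15 = 1398^8 · 1398^4 · 1398^2 · 1398^1 ≡ 289 · 17 · 1069 · 1398 ≡ 1553 (mod 1721).

1553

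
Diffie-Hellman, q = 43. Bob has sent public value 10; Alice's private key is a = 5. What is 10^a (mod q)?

25

Shared key K = 10^5 mod 43.
10^1 ≡ 10 (mod 43)
10^2 = (10^1)^2 ≡ 10^2 = 100 ≡ 14 (mod 43)
10^4 = (10^2)^2 ≡ 14^2 = 196 ≡ 24 (mod 43)
10^5 = 10^4 · 10^1 ≡ 24 · 10 ≡ 25 (mod 43).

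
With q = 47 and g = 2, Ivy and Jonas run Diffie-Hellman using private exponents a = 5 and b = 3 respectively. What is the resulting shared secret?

Jonas sends B = g^b mod q = 2^3 mod 47.
2^1 ≡ 2 (mod 47)
2^2 = (2^1)^2 ≡ 2^2 = 4 ≡ 4 (mod 47)
2^3 = 2^2 · 2^1 ≡ 4 · 2 ≡ 8 (mod 47).
So B = 8. Ivy then computes K = B^a mod q = 8^5 mod 47.
8^1 ≡ 8 (mod 47)
8^2 = (8^1)^2 ≡ 8^2 = 64 ≡ 17 (mod 47)
8^4 = (8^2)^2 ≡ 17^2 = 289 ≡ 7 (mod 47)
8^5 = 8^4 · 8^1 ≡ 7 · 8 ≡ 9 (mod 47).

9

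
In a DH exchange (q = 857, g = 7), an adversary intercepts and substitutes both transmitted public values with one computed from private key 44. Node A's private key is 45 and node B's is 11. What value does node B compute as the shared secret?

30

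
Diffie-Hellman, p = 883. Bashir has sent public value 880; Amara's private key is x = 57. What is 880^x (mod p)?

86

Shared key K = 880^57 mod 883.
880^1 ≡ 880 (mod 883)
880^2 = (880^1)^2 ≡ 880^2 = 774400 ≡ 9 (mod 883)
880^4 = (880^2)^2 ≡ 9^2 = 81 ≡ 81 (mod 883)
880^8 = (880^4)^2 ≡ 81^2 = 6561 ≡ 380 (mod 883)
880^16 = (880^8)^2 ≡ 380^2 = 144400 ≡ 471 (mod 883)
880^32 = (880^16)^2 ≡ 471^2 = 221841 ≡ 208 (mod 883)
880^57 = 880^32 · 880^16 · 880^8 · 880^1 ≡ 208 · 471 · 380 · 880 ≡ 86 (mod 883).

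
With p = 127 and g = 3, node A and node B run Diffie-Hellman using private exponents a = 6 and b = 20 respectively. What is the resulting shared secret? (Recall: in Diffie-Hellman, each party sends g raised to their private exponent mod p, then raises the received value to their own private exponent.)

50

Node A sends A = g^a mod p = 3^6 mod 127.
3^1 ≡ 3 (mod 127)
3^2 = (3^1)^2 ≡ 3^2 = 9 ≡ 9 (mod 127)
3^4 = (3^2)^2 ≡ 9^2 = 81 ≡ 81 (mod 127)
3^6 = 3^4 · 3^2 ≡ 81 · 9 ≡ 94 (mod 127).
So A = 94. Node B then computes K = A^b mod p = 94^20 mod 127.
94^1 ≡ 94 (mod 127)
94^2 = (94^1)^2 ≡ 94^2 = 8836 ≡ 73 (mod 127)
94^4 = (94^2)^2 ≡ 73^2 = 5329 ≡ 122 (mod 127)
94^8 = (94^4)^2 ≡ 122^2 = 14884 ≡ 25 (mod 127)
94^16 = (94^8)^2 ≡ 25^2 = 625 ≡ 117 (mod 127)
94^20 = 94^16 · 94^4 ≡ 117 · 122 ≡ 50 (mod 127).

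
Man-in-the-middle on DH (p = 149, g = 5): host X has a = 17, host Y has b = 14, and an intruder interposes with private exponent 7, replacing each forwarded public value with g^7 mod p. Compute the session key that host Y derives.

123

Host Y receives an intruder's public value M = 5^7 mod 149 instead of the honest one.
5^1 ≡ 5 (mod 149)
5^2 = (5^1)^2 ≡ 5^2 = 25 ≡ 25 (mod 149)
5^4 = (5^2)^2 ≡ 25^2 = 625 ≡ 29 (mod 149)
5^7 = 5^4 · 5^2 · 5^1 ≡ 29 · 25 · 5 ≡ 49 (mod 149).
So M = 49. Host Y computes K = M^14 mod 149.
49^1 ≡ 49 (mod 149)
49^2 = (49^1)^2 ≡ 49^2 = 2401 ≡ 17 (mod 149)
49^4 = (49^2)^2 ≡ 17^2 = 289 ≡ 140 (mod 149)
49^8 = (49^4)^2 ≡ 140^2 = 19600 ≡ 81 (mod 149)
49^14 = 49^8 · 49^4 · 49^2 ≡ 81 · 140 · 17 ≡ 123 (mod 149).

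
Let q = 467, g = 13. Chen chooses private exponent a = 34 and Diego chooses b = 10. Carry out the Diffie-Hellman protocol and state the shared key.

206

Diego sends B = g^b mod q = 13^10 mod 467.
13^1 ≡ 13 (mod 467)
13^2 = (13^1)^2 ≡ 13^2 = 169 ≡ 169 (mod 467)
13^4 = (13^2)^2 ≡ 169^2 = 28561 ≡ 74 (mod 467)
13^8 = (13^4)^2 ≡ 74^2 = 5476 ≡ 339 (mod 467)
13^10 = 13^8 · 13^2 ≡ 339 · 169 ≡ 317 (mod 467).
So B = 317. Chen then computes K = B^a mod q = 317^34 mod 467.
317^1 ≡ 317 (mod 467)
317^2 = (317^1)^2 ≡ 317^2 = 100489 ≡ 84 (mod 467)
317^4 = (317^2)^2 ≡ 84^2 = 7056 ≡ 51 (mod 467)
317^8 = (317^4)^2 ≡ 51^2 = 2601 ≡ 266 (mod 467)
317^16 = (317^8)^2 ≡ 266^2 = 70756 ≡ 239 (mod 467)
317^32 = (317^16)^2 ≡ 239^2 = 57121 ≡ 147 (mod 467)
317^34 = 317^32 · 317^2 ≡ 147 · 84 ≡ 206 (mod 467).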